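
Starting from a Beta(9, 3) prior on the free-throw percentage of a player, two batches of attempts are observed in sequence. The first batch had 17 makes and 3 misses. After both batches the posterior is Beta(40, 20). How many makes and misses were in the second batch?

Because Beta–binomial updating is additive in the counts, the combined data contributed (α_post−α_prior, β_post−β_prior) successes and failures.
Total across both batches: 40−9=31 makes, 20−3=17 misses.
Subtract the first batch: 31−17=14 makes and 17−3=14 misses.

14 makes and 14 misses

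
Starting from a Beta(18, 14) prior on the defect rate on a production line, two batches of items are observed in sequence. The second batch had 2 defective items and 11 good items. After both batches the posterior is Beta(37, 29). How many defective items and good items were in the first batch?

Because Beta–binomial updating is additive in the counts, the combined data contributed (α_post−α_prior, β_post−β_prior) successes and failures.
Total across both batches: 37−18=19 defective items, 29−14=15 good items.
Subtract the second batch: 19−2=17 defective items and 15−11=4 good items.

17 defective items and 4 good items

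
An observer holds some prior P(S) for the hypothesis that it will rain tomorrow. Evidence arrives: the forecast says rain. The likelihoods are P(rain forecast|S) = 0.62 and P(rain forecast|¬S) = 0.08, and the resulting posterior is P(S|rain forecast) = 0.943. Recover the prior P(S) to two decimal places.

In odds form, posterior odds = prior odds × likelihood ratio, so prior odds = posterior odds ÷ LR.
Posterior odds = 0.943/(1−0.943) = 16.5439. LR = 0.62/0.08 = 7.7500.
Prior odds = 16.5439/7.7500 = 2.1347, so P(S) = 2.1347/(1+2.1347) ≈ 0.68.

P(S) = 0.68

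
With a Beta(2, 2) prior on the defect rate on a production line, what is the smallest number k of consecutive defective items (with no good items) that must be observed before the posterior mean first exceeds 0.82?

After k defective items and 0 good items the posterior is Beta(2+k, 2), with mean (2+k)/(2+2+k).
Set (2+k)/(4+k) > 0.82 and solve: k > (0.82·4 − 2)/(1 − 0.82) = 7.111.
The smallest integer exceeding 7.111 is 8, and checking k=8: (10)/(12) = 0.8333 > 0.82.

k = 8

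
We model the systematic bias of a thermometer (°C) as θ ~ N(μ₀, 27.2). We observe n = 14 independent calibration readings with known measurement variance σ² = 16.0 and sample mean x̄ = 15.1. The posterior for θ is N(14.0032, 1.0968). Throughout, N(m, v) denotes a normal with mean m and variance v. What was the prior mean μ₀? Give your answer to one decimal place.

μ₀ = -12.1

With known observation variance, the Normal–Normal posterior has precision τ_n = τ₀ + n/σ² and mean μ_n = (τ₀μ₀ + (n/σ²)x̄)/τ_n.
Here τ₀ = 1/27.2 = 0.036765 and τ_data = 14/16.0 = 0.875000, so τ_n = 0.911765.
Rearranging for μ₀: μ₀ = (μ_n·τ_n − τ_data·x̄)/τ₀ = (14.0032·0.911765 − 0.875000·15.1) / 0.036765 = -0.444872/0.036765 ≈ -12.1.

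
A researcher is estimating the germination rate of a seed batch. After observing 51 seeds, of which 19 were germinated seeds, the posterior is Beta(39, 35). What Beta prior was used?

A Beta(a, b) prior with s successes and f failures in binomial data gives a Beta(a+s, b+f) posterior.
So a = 39 − 19 = 20 and b = 35 − 32 = 3.

Beta(20, 3)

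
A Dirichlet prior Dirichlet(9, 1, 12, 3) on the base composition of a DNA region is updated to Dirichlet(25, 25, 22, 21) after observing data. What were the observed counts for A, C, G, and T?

counts (16, 24, 10, 18)

For a Dirichlet(α) prior with multinomial counts c, the posterior is Dirichlet(α + c) componentwise.
Counts are posterior − prior componentwise: 25−9=16, 25−1=24, 22−12=10, 21−3=18.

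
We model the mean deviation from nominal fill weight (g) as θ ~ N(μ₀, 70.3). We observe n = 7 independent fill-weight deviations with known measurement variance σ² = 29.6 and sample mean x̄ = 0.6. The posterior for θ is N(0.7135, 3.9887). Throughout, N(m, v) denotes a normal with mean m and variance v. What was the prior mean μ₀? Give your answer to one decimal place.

The posterior mean is a precision-weighted average: μ_n = (τ₀μ₀ + τ_data·x̄)/(τ₀+τ_data), with τ₀=1/σ₀² and τ_data=n/σ².
Here τ₀ = 1/70.3 = 0.014225 and τ_data = 7/29.6 = 0.236486, so τ_n = 0.250711.
Rearranging for μ₀: μ₀ = (μ_n·τ_n − τ_data·x̄)/τ₀ = (0.7135·0.250711 − 0.236486·0.6) / 0.014225 = 0.036991/0.014225 ≈ 2.6.

μ₀ = 2.6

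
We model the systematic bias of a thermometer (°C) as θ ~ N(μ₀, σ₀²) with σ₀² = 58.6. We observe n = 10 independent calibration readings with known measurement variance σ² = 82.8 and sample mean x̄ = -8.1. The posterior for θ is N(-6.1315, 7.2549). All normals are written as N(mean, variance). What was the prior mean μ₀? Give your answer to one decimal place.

μ₀ = 7.8

The posterior mean is a precision-weighted average: μ_n = (τ₀μ₀ + τ_data·x̄)/(τ₀+τ_data), with τ₀=1/σ₀² and τ_data=n/σ².
Here τ₀ = 1/58.6 = 0.017065 and τ_data = 10/82.8 = 0.120773, so τ_n = 0.137838.
Rearranging for μ₀: μ₀ = (μ_n·τ_n − τ_data·x̄)/τ₀ = (-6.1315·0.137838 − 0.120773·-8.1) / 0.017065 = 0.133108/0.017065 ≈ 7.8.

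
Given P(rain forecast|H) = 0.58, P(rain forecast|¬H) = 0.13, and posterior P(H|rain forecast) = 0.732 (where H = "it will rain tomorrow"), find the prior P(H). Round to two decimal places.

P(H) = 0.38

Bayes' rule in odds form gives O(H|E) = O(H)·[P(E|H)/P(E|¬H)], hence O(H) = O(H|E)/LR.
Posterior odds = 0.732/(1−0.732) = 2.7313. LR = 0.58/0.13 = 4.4615.
Prior odds = 2.7313/4.4615 = 0.6122, so P(H) = 0.6122/(1+0.6122) ≈ 0.38.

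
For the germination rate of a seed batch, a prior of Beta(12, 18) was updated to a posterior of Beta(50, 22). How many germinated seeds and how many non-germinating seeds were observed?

38 germinated seeds and 4 non-germinating seeds

Under Beta–binomial conjugacy the posterior parameters are (a+s, b+f).
So s = 50 − 12 = 38 and f = 22 − 18 = 4.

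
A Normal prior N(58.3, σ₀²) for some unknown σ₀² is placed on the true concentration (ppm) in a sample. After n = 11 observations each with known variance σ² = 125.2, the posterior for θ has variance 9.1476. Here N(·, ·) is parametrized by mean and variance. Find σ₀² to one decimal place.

σ₀² = 46.6

For the Normal–Normal model with known σ², precisions add: τ_n = τ₀ + n/σ².
So 1/σ₀² = 1/9.1476 − 11/125.2 = 0.109318 − 0.087859 = 0.021459.
Hence σ₀² = 1/0.021459 ≈ 46.6.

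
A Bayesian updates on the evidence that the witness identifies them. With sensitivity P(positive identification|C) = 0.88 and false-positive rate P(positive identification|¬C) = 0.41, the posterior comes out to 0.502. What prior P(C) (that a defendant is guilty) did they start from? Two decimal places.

P(C) = 0.32

In odds form, posterior odds = prior odds × likelihood ratio, so prior odds = posterior odds ÷ LR.
Posterior odds = 0.502/(1−0.502) = 1.0080. LR = 0.88/0.41 = 2.1463.
Prior odds = 1.0080/2.1463 = 0.4696, so P(C) = 0.4696/(1+0.4696) ≈ 0.32.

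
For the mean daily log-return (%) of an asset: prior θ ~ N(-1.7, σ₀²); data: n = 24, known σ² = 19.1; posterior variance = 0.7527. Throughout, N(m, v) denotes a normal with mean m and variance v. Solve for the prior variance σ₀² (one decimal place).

Posterior precision equals prior precision plus data precision: 1/σ_n² = 1/σ₀² + n/σ².
So 1/σ₀² = 1/0.7527 − 24/19.1 = 1.328551 − 1.256545 = 0.072006.
Hence σ₀² = 1/0.072006 ≈ 13.9.

σ₀² = 13.9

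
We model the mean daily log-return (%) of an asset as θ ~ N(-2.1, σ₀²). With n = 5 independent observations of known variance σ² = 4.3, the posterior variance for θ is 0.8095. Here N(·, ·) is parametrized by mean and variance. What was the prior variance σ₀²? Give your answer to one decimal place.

σ₀² = 13.8

For the Normal–Normal model with known σ², precisions add: τ_n = τ₀ + n/σ².
So 1/σ₀² = 1/0.8095 − 5/4.3 = 1.235330 − 1.162791 = 0.072539.
Hence σ₀² = 1/0.072539 ≈ 13.8.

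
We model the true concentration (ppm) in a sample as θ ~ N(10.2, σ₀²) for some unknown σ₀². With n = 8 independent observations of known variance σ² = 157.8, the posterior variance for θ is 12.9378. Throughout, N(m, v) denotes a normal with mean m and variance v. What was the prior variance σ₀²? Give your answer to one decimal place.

σ₀² = 37.6

Posterior precision equals prior precision plus data precision: 1/σ_n² = 1/σ₀² + n/σ².
So 1/σ₀² = 1/12.9378 − 8/157.8 = 0.077293 − 0.050697 = 0.026596.
Hence σ₀² = 1/0.026596 ≈ 37.6.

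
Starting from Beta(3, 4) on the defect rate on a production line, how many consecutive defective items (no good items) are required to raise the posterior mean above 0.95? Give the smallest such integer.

k = 74

After k defective items and 0 good items the posterior is Beta(3+k, 4), with mean (3+k)/(3+4+k).
Set (3+k)/(7+k) > 0.95 and solve: k > (0.95·7 − 3)/(1 − 0.95) = 73.000.
The smallest integer exceeding 73.000 is 74, and checking k=74: (77)/(81) = 0.9506 > 0.95.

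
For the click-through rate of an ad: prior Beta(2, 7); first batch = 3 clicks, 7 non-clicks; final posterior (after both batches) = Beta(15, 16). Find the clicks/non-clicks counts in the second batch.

10 clicks and 2 non-clicks

Sequential conjugate updates are equivalent to a single update on the pooled data, so total successes = posterior α − prior α and total failures = posterior β − prior β.
Total across both batches: 15−2=13 clicks, 16−7=9 non-clicks.
Subtract the first batch: 13−3=10 clicks and 9−7=2 non-clicks.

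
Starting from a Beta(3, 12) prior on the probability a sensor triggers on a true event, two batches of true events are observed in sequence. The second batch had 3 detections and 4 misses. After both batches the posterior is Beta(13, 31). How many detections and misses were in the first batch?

Because Beta–binomial updating is additive in the counts, the combined data contributed (α_post−α_prior, β_post−β_prior) successes and failures.
Total across both batches: 13−3=10 detections, 31−12=19 misses.
Subtract the second batch: 10−3=7 detections and 19−4=15 misses.

7 detections and 15 misses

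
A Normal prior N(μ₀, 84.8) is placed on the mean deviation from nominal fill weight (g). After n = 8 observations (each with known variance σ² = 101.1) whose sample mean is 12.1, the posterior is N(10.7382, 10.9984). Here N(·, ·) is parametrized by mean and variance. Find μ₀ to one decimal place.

μ₀ = 1.6

The posterior mean is a precision-weighted average: μ_n = (τ₀μ₀ + τ_data·x̄)/(τ₀+τ_data), with τ₀=1/σ₀² and τ_data=n/σ².
Here τ₀ = 1/84.8 = 0.011792 and τ_data = 8/101.1 = 0.079130, so τ_n = 0.090922.
Rearranging for μ₀: μ₀ = (μ_n·τ_n − τ_data·x̄)/τ₀ = (10.7382·0.090922 − 0.079130·12.1) / 0.011792 = 0.018866/0.011792 ≈ 1.6.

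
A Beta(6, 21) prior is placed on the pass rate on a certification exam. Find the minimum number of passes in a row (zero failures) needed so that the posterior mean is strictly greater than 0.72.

k = 49

After k passes and 0 failures the posterior is Beta(6+k, 21), with mean (6+k)/(6+21+k).
Set (6+k)/(27+k) > 0.72 and solve: k > (0.72·27 − 6)/(1 − 0.72) = 48.000.
The smallest integer exceeding 48.000 is 49, and checking k=49: (55)/(76) = 0.7237 > 0.72.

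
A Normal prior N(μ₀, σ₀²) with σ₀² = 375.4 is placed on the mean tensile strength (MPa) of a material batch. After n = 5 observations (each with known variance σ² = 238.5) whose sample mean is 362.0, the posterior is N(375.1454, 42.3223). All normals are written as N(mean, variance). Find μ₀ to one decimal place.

μ₀ = 478.6

The posterior mean is a precision-weighted average: μ_n = (τ₀μ₀ + τ_data·x̄)/(τ₀+τ_data), with τ₀=1/σ₀² and τ_data=n/σ².
Here τ₀ = 1/375.4 = 0.002664 and τ_data = 5/238.5 = 0.020964, so τ_n = 0.023628.
Rearranging for μ₀: μ₀ = (μ_n·τ_n − τ_data·x̄)/τ₀ = (375.1454·0.023628 − 0.020964·362.0) / 0.002664 = 1.274968/0.002664 ≈ 478.6.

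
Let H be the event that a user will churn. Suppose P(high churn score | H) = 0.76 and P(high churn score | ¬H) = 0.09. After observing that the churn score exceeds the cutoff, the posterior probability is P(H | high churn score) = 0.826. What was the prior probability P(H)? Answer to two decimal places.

Bayes' rule in odds form gives O(H|E) = O(H)·[P(E|H)/P(E|¬H)], hence O(H) = O(H|E)/LR.
Posterior odds = 0.826/(1−0.826) = 4.7471. LR = 0.76/0.09 = 8.4444.
Prior odds = 4.7471/8.4444 = 0.5622, so P(H) = 0.5622/(1+0.5622) ≈ 0.36.

P(H) = 0.36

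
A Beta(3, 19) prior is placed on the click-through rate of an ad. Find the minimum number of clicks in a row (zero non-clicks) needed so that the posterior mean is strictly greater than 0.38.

k = 9

After k clicks and 0 non-clicks the posterior is Beta(3+k, 19), with mean (3+k)/(3+19+k).
Set (3+k)/(22+k) > 0.38 and solve: k > (0.38·22 − 3)/(1 − 0.38) = 8.645.
The smallest integer exceeding 8.645 is 9, and checking k=9: (12)/(31) = 0.3871 > 0.38.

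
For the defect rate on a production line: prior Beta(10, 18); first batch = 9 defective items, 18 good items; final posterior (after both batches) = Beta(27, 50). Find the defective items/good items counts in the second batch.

8 defective items and 14 good items

Because Beta–binomial updating is additive in the counts, the combined data contributed (α_post−α_prior, β_post−β_prior) successes and failures.
Total across both batches: 27−10=17 defective items, 50−18=32 good items.
Subtract the first batch: 17−9=8 defective items and 32−18=14 good items.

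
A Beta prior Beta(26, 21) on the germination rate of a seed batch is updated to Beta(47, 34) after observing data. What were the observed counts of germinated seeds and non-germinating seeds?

21 germinated seeds and 13 non-germinating seeds

A Beta(a, b) prior with s successes and f failures in binomial data gives a Beta(a+s, b+f) posterior.
Match parameters: s=47−26=21, f=34−21=13.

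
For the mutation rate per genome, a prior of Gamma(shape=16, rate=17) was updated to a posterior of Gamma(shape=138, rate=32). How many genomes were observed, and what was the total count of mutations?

n = 15 genomes with total 122 mutations

Gamma–Poisson conjugacy: posterior shape = α + Σxᵢ, posterior rate = β + n.
Matching: Σxᵢ = 138 − 16 = 122 and n = 32 − 17 = 15.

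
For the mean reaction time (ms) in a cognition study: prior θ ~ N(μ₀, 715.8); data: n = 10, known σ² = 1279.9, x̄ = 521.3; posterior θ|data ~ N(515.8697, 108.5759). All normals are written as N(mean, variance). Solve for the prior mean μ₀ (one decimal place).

μ₀ = 485.5

With known observation variance, the Normal–Normal posterior has precision τ_n = τ₀ + n/σ² and mean μ_n = (τ₀μ₀ + (n/σ²)x̄)/τ_n.
Here τ₀ = 1/715.8 = 0.001397 and τ_data = 10/1279.9 = 0.007813, so τ_n = 0.009210.
Rearranging for μ₀: μ₀ = (μ_n·τ_n − τ_data·x̄)/τ₀ = (515.8697·0.009210 − 0.007813·521.3) / 0.001397 = 0.678243/0.001397 ≈ 485.5.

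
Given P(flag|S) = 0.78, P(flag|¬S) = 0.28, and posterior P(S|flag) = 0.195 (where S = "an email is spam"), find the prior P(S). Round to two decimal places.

In odds form, posterior odds = prior odds × likelihood ratio, so prior odds = posterior odds ÷ LR.
Posterior odds = 0.195/(1−0.195) = 0.2422. LR = 0.78/0.28 = 2.7857.
Prior odds = 0.2422/2.7857 = 0.0869, so P(S) = 0.0869/(1+0.0869) ≈ 0.08.

P(S) = 0.08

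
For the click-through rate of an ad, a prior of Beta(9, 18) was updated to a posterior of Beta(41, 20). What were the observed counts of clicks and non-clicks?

32 clicks and 2 non-clicks

Beta is conjugate to the binomial likelihood: posterior = Beta(a+s, b+f).
Match parameters: s=41−9=32, f=20−18=2.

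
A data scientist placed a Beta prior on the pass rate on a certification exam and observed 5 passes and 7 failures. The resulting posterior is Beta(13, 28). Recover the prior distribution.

Beta(8, 21)

Beta is conjugate to the binomial likelihood: posterior = Beta(α+s, β+f).
So α = 13 − 5 = 8 and β = 28 − 7 = 21.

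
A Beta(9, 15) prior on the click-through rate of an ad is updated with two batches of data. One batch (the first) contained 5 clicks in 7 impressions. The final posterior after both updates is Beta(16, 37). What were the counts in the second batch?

Sequential conjugate updates are equivalent to a single update on the pooled data, so total successes = posterior α − prior α and total failures = posterior β − prior β.
Total across both batches: 16−9=7 clicks, 37−15=22 non-clicks.
Subtract the first batch: 7−5=2 clicks and 22−2=20 non-clicks.

2 clicks and 20 non-clicks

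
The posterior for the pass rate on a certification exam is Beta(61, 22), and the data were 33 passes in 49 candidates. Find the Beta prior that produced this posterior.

Under Beta–binomial conjugacy the posterior parameters are (a+s, b+f).
So a = 61 − 33 = 28 and b = 22 − 16 = 6.

Beta(28, 6)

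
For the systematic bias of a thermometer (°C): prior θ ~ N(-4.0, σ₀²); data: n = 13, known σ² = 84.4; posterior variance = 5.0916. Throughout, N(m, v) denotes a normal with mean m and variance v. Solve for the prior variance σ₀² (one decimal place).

Posterior precision equals prior precision plus data precision: 1/σ_n² = 1/σ₀² + n/σ².
So 1/σ₀² = 1/5.0916 − 13/84.4 = 0.196402 − 0.154028 = 0.042374.
Hence σ₀² = 1/0.042374 ≈ 23.6.

σ₀² = 23.6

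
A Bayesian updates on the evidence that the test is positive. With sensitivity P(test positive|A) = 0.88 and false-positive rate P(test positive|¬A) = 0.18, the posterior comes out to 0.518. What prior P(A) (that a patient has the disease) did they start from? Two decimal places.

In odds form, posterior odds = prior odds × likelihood ratio, so prior odds = posterior odds ÷ LR.
Posterior odds = 0.518/(1−0.518) = 1.0747. LR = 0.88/0.18 = 4.8889.
Prior odds = 1.0747/4.8889 = 0.2198, so P(A) = 0.2198/(1+0.2198) ≈ 0.18.

P(A) = 0.18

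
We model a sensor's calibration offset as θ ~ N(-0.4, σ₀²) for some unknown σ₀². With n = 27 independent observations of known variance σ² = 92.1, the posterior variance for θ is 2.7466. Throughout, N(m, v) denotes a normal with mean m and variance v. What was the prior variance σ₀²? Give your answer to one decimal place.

σ₀² = 14.1

For the Normal–Normal model with known σ², precisions add: τ_n = τ₀ + n/σ².
So 1/σ₀² = 1/2.7466 − 27/92.1 = 0.364087 − 0.293160 = 0.070927.
Hence σ₀² = 1/0.070927 ≈ 14.1.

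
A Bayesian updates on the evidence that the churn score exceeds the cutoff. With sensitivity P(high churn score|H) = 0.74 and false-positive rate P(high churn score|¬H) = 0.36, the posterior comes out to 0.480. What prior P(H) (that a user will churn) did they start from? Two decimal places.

In odds form, posterior odds = prior odds × likelihood ratio, so prior odds = posterior odds ÷ LR.
Posterior odds = 0.480/(1−0.480) = 0.9231. LR = 0.74/0.36 = 2.0556.
Prior odds = 0.9231/2.0556 = 0.4491, so P(H) = 0.4491/(1+0.4491) ≈ 0.31.

P(H) = 0.31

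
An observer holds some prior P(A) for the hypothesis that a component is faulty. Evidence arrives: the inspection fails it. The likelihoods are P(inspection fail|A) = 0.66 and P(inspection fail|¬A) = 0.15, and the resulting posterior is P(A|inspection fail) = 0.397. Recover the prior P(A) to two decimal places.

P(A) = 0.13

Bayes' rule in odds form gives O(A|E) = O(A)·[P(E|A)/P(E|¬A)], hence O(A) = O(A|E)/LR.
Posterior odds = 0.397/(1−0.397) = 0.6584. LR = 0.66/0.15 = 4.4000.
Prior odds = 0.6584/4.4000 = 0.1496, so P(A) = 0.1496/(1+0.1496) ≈ 0.13.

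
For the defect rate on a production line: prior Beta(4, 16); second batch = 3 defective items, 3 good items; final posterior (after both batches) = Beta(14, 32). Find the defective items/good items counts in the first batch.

Because Beta–binomial updating is additive in the counts, the combined data contributed (α_post−α_prior, β_post−β_prior) successes and failures.
Total across both batches: 14−4=10 defective items, 32−16=16 good items.
Subtract the second batch: 10−3=7 defective items and 16−3=13 good items.

7 defective items and 13 good items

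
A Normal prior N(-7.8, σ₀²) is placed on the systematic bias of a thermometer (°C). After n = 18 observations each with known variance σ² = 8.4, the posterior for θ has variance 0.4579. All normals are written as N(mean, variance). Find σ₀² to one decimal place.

For the Normal–Normal model with known σ², precisions add: τ_n = τ₀ + n/σ².
So 1/σ₀² = 1/0.4579 − 18/8.4 = 2.183883 − 2.142857 = 0.041026.
Hence σ₀² = 1/0.041026 ≈ 24.4.

σ₀² = 24.4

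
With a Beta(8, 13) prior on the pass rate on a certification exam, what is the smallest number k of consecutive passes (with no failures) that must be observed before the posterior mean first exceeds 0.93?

k = 165

After k passes and 0 failures the posterior is Beta(8+k, 13), with mean (8+k)/(8+13+k).
Set (8+k)/(21+k) > 0.93 and solve: k > (0.93·21 − 8)/(1 − 0.93) = 164.714.
The smallest integer exceeding 164.714 is 165.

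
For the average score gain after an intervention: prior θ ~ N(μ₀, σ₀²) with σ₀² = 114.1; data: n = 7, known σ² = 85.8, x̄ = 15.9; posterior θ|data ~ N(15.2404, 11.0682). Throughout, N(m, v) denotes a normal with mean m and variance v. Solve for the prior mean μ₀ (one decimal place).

μ₀ = 9.1

With known observation variance, the Normal–Normal posterior has precision τ_n = τ₀ + n/σ² and mean μ_n = (τ₀μ₀ + (n/σ²)x̄)/τ_n.
Here τ₀ = 1/114.1 = 0.008764 and τ_data = 7/85.8 = 0.081585, so τ_n = 0.090349.
Rearranging for μ₀: μ₀ = (μ_n·τ_n − τ_data·x̄)/τ₀ = (15.2404·0.090349 − 0.081585·15.9) / 0.008764 = 0.079753/0.008764 ≈ 9.1.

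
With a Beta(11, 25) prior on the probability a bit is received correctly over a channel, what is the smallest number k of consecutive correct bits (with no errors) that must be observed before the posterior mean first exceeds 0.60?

After k correct bits and 0 errors the posterior is Beta(11+k, 25), with mean (11+k)/(11+25+k).
Set (11+k)/(36+k) > 0.60 and solve: k > (0.60·36 − 11)/(1 − 0.60) = 26.500.
The smallest integer exceeding 26.500 is 27.

k = 27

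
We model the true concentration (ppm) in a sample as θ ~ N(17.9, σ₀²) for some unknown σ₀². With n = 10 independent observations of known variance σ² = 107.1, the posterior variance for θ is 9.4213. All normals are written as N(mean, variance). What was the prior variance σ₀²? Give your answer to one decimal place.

σ₀² = 78.3

Posterior precision equals prior precision plus data precision: 1/σ_n² = 1/σ₀² + n/σ².
So 1/σ₀² = 1/9.4213 − 10/107.1 = 0.106142 − 0.093371 = 0.012771.
Hence σ₀² = 1/0.012771 ≈ 78.3.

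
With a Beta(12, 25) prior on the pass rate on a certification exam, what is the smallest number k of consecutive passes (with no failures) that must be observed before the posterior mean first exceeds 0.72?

k = 53

After k passes and 0 failures the posterior is Beta(12+k, 25), with mean (12+k)/(12+25+k).
Set (12+k)/(37+k) > 0.72 and solve: k > (0.72·37 − 12)/(1 − 0.72) = 52.286.
The smallest integer exceeding 52.286 is 53.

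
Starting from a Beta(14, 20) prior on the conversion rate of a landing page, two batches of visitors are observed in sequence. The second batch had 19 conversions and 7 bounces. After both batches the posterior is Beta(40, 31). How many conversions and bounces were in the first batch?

7 conversions and 4 bounces

Sequential conjugate updates are equivalent to a single update on the pooled data, so total successes = posterior α − prior α and total failures = posterior β − prior β.
Total across both batches: 40−14=26 conversions, 31−20=11 bounces.
Subtract the second batch: 26−19=7 conversions and 11−7=4 bounces.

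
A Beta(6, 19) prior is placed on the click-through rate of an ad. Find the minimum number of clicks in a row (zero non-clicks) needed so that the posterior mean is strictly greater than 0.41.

After k clicks and 0 non-clicks the posterior is Beta(6+k, 19), with mean (6+k)/(6+19+k).
Set (6+k)/(25+k) > 0.41 and solve: k > (0.41·25 − 6)/(1 − 0.41) = 7.203.
The smallest integer exceeding 7.203 is 8.

k = 8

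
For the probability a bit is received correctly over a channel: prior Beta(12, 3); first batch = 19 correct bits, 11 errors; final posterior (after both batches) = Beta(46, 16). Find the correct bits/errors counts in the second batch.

15 correct bits and 2 errors

Because Beta–binomial updating is additive in the counts, the combined data contributed (α_post−α_prior, β_post−β_prior) successes and failures.
Total across both batches: 46−12=34 correct bits, 16−3=13 errors.
Subtract the first batch: 34−19=15 correct bits and 13−11=2 errors.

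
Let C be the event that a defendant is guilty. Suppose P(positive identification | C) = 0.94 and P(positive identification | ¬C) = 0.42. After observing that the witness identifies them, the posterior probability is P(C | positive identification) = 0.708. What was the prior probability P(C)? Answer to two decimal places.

P(C) = 0.52

In odds form, posterior odds = prior odds × likelihood ratio, so prior odds = posterior odds ÷ LR.
Posterior odds = 0.708/(1−0.708) = 2.4247. LR = 0.94/0.42 = 2.2381.
Prior odds = 2.4247/2.2381 = 1.0834, so P(C) = 1.0834/(1+1.0834) ≈ 0.52.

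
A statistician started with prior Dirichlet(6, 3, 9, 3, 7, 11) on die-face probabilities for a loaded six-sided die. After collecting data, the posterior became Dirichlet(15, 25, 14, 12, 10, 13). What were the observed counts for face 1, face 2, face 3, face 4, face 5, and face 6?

For a Dirichlet(α) prior with multinomial counts c, the posterior is Dirichlet(α + c) componentwise.
Counts are posterior − prior componentwise: 15−6=9, 25−3=22, 14−9=5, 12−3=9, 10−7=3, 13−11=2.

counts (9, 22, 5, 9, 3, 2)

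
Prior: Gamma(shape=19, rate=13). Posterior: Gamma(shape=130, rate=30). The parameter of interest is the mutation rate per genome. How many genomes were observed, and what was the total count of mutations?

n = 17 genomes with total 111 mutations

A Gamma(α, β) prior (rate parametrization) on a Poisson rate with n observations summing to S gives posterior Gamma(α+S, β+n).
Matching: Σxᵢ = 130 − 19 = 111 and n = 30 − 13 = 17.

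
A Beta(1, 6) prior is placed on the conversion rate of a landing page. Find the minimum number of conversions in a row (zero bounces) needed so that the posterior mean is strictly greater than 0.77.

k = 20

After k conversions and 0 bounces the posterior is Beta(1+k, 6), with mean (1+k)/(1+6+k).
Set (1+k)/(7+k) > 0.77 and solve: k > (0.77·7 − 1)/(1 − 0.77) = 19.087.
The smallest integer exceeding 19.087 is 20, and checking k=20: (21)/(27) = 0.7778 > 0.77.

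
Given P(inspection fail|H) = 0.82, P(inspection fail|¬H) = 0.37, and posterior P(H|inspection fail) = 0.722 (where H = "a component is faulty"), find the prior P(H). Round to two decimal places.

Bayes' rule in odds form gives O(H|E) = O(H)·[P(E|H)/P(E|¬H)], hence O(H) = O(H|E)/LR.
Posterior odds = 0.722/(1−0.722) = 2.5971. LR = 0.82/0.37 = 2.2162.
Prior odds = 2.5971/2.2162 = 1.1719, so P(H) = 1.1719/(1+1.1719) ≈ 0.54.

P(H) = 0.54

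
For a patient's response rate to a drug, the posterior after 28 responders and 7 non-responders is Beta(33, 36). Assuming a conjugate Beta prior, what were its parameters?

Beta is conjugate to the binomial likelihood: posterior = Beta(α+s, β+f).
Subtract the data counts: 33−28=5, 36−7=29.

Beta(5, 29)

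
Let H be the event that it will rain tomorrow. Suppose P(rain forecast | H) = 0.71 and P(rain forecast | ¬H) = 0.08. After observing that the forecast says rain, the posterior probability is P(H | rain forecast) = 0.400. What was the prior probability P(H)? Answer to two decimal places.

P(H) = 0.07

In odds form, posterior odds = prior odds × likelihood ratio, so prior odds = posterior odds ÷ LR.
Posterior odds = 0.400/(1−0.400) = 0.6667. LR = 0.71/0.08 = 8.8750.
Prior odds = 0.6667/8.8750 = 0.0751, so P(H) = 0.0751/(1+0.0751) ≈ 0.07.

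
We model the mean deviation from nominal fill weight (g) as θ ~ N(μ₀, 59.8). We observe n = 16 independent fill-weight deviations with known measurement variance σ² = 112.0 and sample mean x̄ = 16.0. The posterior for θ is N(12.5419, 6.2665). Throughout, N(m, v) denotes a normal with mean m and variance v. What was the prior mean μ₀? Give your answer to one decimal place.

μ₀ = -17.0

With known observation variance, the Normal–Normal posterior has precision τ_n = τ₀ + n/σ² and mean μ_n = (τ₀μ₀ + (n/σ²)x̄)/τ_n.
Here τ₀ = 1/59.8 = 0.016722 and τ_data = 16/112.0 = 0.142857, so τ_n = 0.159579.
Rearranging for μ₀: μ₀ = (μ_n·τ_n − τ_data·x̄)/τ₀ = (12.5419·0.159579 − 0.142857·16.0) / 0.016722 = -0.284288/0.016722 ≈ -17.0.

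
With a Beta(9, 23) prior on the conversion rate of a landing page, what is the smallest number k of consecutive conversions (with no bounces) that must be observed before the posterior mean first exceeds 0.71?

After k conversions and 0 bounces the posterior is Beta(9+k, 23), with mean (9+k)/(9+23+k).
Set (9+k)/(32+k) > 0.71 and solve: k > (0.71·32 − 9)/(1 − 0.71) = 47.310.
The smallest integer exceeding 47.310 is 48, and checking k=48: (57)/(80) = 0.7125 > 0.71.

k = 48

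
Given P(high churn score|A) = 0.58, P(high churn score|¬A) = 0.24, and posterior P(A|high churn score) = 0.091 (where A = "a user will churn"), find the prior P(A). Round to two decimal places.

In odds form, posterior odds = prior odds × likelihood ratio, so prior odds = posterior odds ÷ LR.
Posterior odds = 0.091/(1−0.091) = 0.1001. LR = 0.58/0.24 = 2.4167.
Prior odds = 0.1001/2.4167 = 0.0414, so P(A) = 0.0414/(1+0.0414) ≈ 0.04.

P(A) = 0.04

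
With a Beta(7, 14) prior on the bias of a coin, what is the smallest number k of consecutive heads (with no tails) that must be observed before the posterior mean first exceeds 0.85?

k = 73

After k heads and 0 tails the posterior is Beta(7+k, 14), with mean (7+k)/(7+14+k).
Set (7+k)/(21+k) > 0.85 and solve: k > (0.85·21 − 7)/(1 − 0.85) = 72.333.
The smallest integer exceeding 72.333 is 73, and checking k=73: (80)/(94) = 0.8511 > 0.85.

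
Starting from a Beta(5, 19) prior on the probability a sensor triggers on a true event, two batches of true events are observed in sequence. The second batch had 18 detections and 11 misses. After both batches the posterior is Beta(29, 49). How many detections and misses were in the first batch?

6 detections and 19 misses

Sequential conjugate updates are equivalent to a single update on the pooled data, so total successes = posterior α − prior α and total failures = posterior β − prior β.
Total across both batches: 29−5=24 detections, 49−19=30 misses.
Subtract the second batch: 24−18=6 detections and 30−11=19 misses.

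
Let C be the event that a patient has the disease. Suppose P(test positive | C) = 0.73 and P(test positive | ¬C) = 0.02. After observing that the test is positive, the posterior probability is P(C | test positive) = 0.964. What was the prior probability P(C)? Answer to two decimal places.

In odds form, posterior odds = prior odds × likelihood ratio, so prior odds = posterior odds ÷ LR.
Posterior odds = 0.964/(1−0.964) = 26.7778. LR = 0.73/0.02 = 36.5000.
Prior odds = 26.7778/36.5000 = 0.7336, so P(C) = 0.7336/(1+0.7336) ≈ 0.42.

P(C) = 0.42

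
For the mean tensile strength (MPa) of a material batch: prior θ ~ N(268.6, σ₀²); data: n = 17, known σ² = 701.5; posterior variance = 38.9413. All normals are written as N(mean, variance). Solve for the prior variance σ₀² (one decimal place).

σ₀² = 691.6

Posterior precision equals prior precision plus data precision: 1/σ_n² = 1/σ₀² + n/σ².
So 1/σ₀² = 1/38.9413 − 17/701.5 = 0.025680 − 0.024234 = 0.001446.
Hence σ₀² = 1/0.001446 ≈ 691.6.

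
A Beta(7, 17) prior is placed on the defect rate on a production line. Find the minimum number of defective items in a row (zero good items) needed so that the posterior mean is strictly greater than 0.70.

k = 33

After k defective items and 0 good items the posterior is Beta(7+k, 17), with mean (7+k)/(7+17+k).
Set (7+k)/(24+k) > 0.70 and solve: k > (0.70·24 − 7)/(1 − 0.70) = 32.667.
The smallest integer exceeding 32.667 is 33, and checking k=33: (40)/(57) = 0.7018 > 0.70.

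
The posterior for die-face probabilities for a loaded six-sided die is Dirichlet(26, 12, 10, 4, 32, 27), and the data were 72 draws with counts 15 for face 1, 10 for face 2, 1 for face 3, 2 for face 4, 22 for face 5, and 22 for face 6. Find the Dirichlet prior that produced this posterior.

Dirichlet(11, 2, 9, 2, 10, 5)

For a Dirichlet(α) prior with multinomial counts c, the posterior is Dirichlet(α + c) componentwise.
Subtract each count from the matching posterior parameter: 26−15=11, 12−10=2, 10−1=9, 4−2=2, 32−22=10, 27−22=5.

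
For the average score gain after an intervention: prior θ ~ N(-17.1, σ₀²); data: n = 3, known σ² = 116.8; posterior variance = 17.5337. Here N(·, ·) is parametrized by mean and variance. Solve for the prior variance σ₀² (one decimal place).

σ₀² = 31.9

Posterior precision equals prior precision plus data precision: 1/σ_n² = 1/σ₀² + n/σ².
So 1/σ₀² = 1/17.5337 − 3/116.8 = 0.057033 − 0.025685 = 0.031348.
Hence σ₀² = 1/0.031348 ≈ 31.9.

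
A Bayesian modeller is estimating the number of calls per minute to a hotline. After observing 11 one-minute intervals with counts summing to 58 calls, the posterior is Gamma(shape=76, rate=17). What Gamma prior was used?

Gamma(shape=18, rate=6)

Gamma–Poisson conjugacy: posterior shape = α + Σxᵢ, posterior rate = β + n.
So α = 76 − 58 = 18 and β = 17 − 11 = 6.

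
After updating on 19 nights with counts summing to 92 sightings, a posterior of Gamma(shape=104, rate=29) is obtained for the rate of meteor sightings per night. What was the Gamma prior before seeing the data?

Gamma(shape=12, rate=10)

Gamma–Poisson conjugacy: posterior shape = α + Σxᵢ, posterior rate = β + n.
So α = 104 − 92 = 12 and β = 29 − 19 = 10.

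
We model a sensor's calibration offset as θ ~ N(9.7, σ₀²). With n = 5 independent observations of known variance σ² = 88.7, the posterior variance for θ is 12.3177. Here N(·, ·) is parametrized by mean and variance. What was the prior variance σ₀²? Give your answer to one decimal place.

For the Normal–Normal model with known σ², precisions add: τ_n = τ₀ + n/σ².
So 1/σ₀² = 1/12.3177 − 5/88.7 = 0.081184 − 0.056370 = 0.024814.
Hence σ₀² = 1/0.024814 ≈ 40.3.

σ₀² = 40.3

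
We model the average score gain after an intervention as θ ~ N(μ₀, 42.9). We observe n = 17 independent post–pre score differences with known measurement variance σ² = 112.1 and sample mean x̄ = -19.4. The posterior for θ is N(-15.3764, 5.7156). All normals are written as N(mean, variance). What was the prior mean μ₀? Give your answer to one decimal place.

With known observation variance, the Normal–Normal posterior has precision τ_n = τ₀ + n/σ² and mean μ_n = (τ₀μ₀ + (n/σ²)x̄)/τ_n.
Here τ₀ = 1/42.9 = 0.023310 and τ_data = 17/112.1 = 0.151650, so τ_n = 0.174960.
Rearranging for μ₀: μ₀ = (μ_n·τ_n − τ_data·x̄)/τ₀ = (-15.3764·0.174960 − 0.151650·-19.4) / 0.023310 = 0.251755/0.023310 ≈ 10.8.

μ₀ = 10.8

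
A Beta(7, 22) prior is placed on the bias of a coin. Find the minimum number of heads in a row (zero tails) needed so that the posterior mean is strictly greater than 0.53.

After k heads and 0 tails the posterior is Beta(7+k, 22), with mean (7+k)/(7+22+k).
Set (7+k)/(29+k) > 0.53 and solve: k > (0.53·29 − 7)/(1 − 0.53) = 17.809.
The smallest integer exceeding 17.809 is 18, and checking k=18: (25)/(47) = 0.5319 > 0.53.

k = 18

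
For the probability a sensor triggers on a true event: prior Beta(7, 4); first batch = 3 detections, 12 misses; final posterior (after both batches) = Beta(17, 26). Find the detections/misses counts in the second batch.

7 detections and 10 misses

Sequential conjugate updates are equivalent to a single update on the pooled data, so total successes = posterior α − prior α and total failures = posterior β − prior β.
Total across both batches: 17−7=10 detections, 26−4=22 misses.
Subtract the first batch: 10−3=7 detections and 22−12=10 misses.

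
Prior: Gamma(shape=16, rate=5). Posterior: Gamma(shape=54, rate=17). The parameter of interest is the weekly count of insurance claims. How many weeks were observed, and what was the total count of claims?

Gamma–Poisson conjugacy: posterior shape = α + Σxᵢ, posterior rate = β + n.
Matching: Σxᵢ = 54 − 16 = 38 and n = 17 − 5 = 12.

n = 12 weeks with total 38 claims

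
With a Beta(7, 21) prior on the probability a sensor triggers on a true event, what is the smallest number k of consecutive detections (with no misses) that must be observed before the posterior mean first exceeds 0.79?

After k detections and 0 misses the posterior is Beta(7+k, 21), with mean (7+k)/(7+21+k).
Set (7+k)/(28+k) > 0.79 and solve: k > (0.79·28 − 7)/(1 − 0.79) = 72.000.
The smallest integer exceeding 72.000 is 73.

k = 73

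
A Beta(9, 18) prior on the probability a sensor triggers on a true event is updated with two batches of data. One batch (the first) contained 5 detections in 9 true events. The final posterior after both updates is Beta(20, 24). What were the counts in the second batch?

Because Beta–binomial updating is additive in the counts, the combined data contributed (α_post−α_prior, β_post−β_prior) successes and failures.
Total across both batches: 20−9=11 detections, 24−18=6 misses.
Subtract the first batch: 11−5=6 detections and 6−4=2 misses.

6 detections and 2 misses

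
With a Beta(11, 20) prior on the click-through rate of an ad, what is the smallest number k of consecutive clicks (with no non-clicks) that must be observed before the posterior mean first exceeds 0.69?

After k clicks and 0 non-clicks the posterior is Beta(11+k, 20), with mean (11+k)/(11+20+k).
Set (11+k)/(31+k) > 0.69 and solve: k > (0.69·31 − 11)/(1 − 0.69) = 33.516.
The smallest integer exceeding 33.516 is 34, and checking k=34: (45)/(65) = 0.6923 > 0.69.

k = 34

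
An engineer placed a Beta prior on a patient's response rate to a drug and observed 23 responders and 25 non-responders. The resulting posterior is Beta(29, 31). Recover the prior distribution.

Beta(6, 6)

A Beta(α, β) prior with s successes and f failures in binomial data gives a Beta(α+s, β+f) posterior.
So α = 29 − 23 = 6 and β = 31 − 25 = 6.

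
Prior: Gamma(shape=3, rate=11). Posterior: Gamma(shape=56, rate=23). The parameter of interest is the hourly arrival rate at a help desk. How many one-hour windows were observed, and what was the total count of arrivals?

n = 12 one-hour windows with total 53 arrivals

A Gamma(α, β) prior (rate parametrization) on a Poisson rate with n observations summing to S gives posterior Gamma(α+S, β+n).
Matching: Σxᵢ = 56 − 3 = 53 and n = 23 − 11 = 12.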